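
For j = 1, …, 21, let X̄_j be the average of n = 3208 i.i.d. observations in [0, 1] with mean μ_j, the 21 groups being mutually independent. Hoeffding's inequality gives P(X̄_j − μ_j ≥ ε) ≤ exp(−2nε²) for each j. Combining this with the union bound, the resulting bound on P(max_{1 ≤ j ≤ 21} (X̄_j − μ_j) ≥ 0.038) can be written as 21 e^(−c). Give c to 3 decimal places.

9.265

Union bound over the 21 events: P(max_{1 ≤ j ≤ 21} (X̄_j − μ_j) ≥ 0.038) ≤ 21·exp(−2nε²) = 21 exp(−2·3208·0.038²).
So c = 2·3208·0.038² = 9.2647.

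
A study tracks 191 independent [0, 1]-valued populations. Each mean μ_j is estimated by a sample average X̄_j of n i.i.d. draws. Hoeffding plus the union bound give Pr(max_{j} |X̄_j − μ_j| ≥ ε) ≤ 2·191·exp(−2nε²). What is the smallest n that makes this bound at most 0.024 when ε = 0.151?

Need 2·191·exp(−2nε²) ≤ 0.024, i.e. exp(−2nε²) ≤ 0.024/382.
So 2nε² ≥ ln(382/0.024) = 9.675122.
Hence n ≥ 9.675122/(2·0.151²) = 212.164.
The smallest integer n is 213.

213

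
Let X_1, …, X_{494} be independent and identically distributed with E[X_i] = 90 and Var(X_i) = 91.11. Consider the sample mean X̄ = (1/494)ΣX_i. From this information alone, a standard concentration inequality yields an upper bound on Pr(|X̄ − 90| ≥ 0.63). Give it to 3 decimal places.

0.465

With mean and variance of each term known, Chebyshev's inequality bounds the deviation of the sum (or sample mean).
Var(X̄) = Var(X_i)/n = 91.11/494 = 0.18443.
Chebyshev: Pr(|X̄ − 90| ≥ 0.63) ≤ Var(X̄)/(0.63)² = 91.11/(494·0.63²) = 0.4647.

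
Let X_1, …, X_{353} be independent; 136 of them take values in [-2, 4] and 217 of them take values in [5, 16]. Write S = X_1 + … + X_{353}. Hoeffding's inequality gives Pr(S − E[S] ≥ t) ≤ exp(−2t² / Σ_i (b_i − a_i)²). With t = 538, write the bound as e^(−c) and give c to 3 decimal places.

18.582

Σ(b_i − a_i)² = 136·6² + 217·11² = 31153.
c = 2t² / 31153 = 2·538² / 31153 = 18.5821.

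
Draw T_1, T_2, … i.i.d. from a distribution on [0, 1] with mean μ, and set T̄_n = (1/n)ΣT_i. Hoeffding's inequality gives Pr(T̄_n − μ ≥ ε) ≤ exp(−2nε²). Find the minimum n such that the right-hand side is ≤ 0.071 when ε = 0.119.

Require exp(−2nε²) ≤ 0.071, i.e. 2nε² ≥ ln(1/0.071) = 2.645075.
So n ≥ 2.645075 / (2·0.119²) = 93.393.
The smallest integer n is 94.

94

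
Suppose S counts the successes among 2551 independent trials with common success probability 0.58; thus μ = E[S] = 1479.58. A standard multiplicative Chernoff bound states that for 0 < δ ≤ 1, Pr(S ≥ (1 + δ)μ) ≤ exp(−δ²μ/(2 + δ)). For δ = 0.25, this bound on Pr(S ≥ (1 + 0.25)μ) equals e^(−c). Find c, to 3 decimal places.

41.099

c = δ²μ/(2 + δ) = 0.25²·1479.58/(2 + 0.25) = 41.0994.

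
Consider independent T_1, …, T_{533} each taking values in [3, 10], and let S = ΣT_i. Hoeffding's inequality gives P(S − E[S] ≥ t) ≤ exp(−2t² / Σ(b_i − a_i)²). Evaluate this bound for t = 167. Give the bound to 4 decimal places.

Σ(b_i − a_i)² = 533·(7)² = 26117.
Exponent = 2·167²/26117 = 2.1357.
Bound = exp(−2.1357) = 0.11816.

0.1182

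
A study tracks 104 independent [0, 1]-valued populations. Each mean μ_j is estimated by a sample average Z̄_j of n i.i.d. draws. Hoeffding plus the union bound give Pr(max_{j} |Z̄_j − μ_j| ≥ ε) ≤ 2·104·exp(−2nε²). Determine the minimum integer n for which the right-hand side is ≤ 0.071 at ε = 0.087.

528

Need 2·104·exp(−2nε²) ≤ 0.071, i.e. exp(−2nε²) ≤ 0.071/208.
So 2nε² ≥ ln(208/0.071) = 7.982613.
Hence n ≥ 7.982613/(2·0.087²) = 527.323.
The smallest integer n is 528.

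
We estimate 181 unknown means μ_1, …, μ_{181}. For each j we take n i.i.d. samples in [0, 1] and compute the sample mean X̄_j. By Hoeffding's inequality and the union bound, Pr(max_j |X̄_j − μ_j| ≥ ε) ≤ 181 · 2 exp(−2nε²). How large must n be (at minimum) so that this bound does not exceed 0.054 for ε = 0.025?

Need 2·181·exp(−2nε²) ≤ 0.054, i.e. exp(−2nε²) ≤ 0.054/362.
So 2nε² ≥ ln(362/0.054) = 8.810415.
Hence n ≥ 8.810415/(2·0.025²) = 7048.332.
The smallest integer n is 7049.

7049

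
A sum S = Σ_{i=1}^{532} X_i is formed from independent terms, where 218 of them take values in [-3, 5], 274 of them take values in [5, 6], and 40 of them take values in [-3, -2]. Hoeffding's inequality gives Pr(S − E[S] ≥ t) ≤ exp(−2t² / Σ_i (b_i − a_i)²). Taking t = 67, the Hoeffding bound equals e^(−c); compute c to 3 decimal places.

Σ(b_i − a_i)² = 218·8² + 274·1² + 40·1² = 14266.
c = 2t² / 14266 = 2·67² / 14266 = 0.6293.

0.629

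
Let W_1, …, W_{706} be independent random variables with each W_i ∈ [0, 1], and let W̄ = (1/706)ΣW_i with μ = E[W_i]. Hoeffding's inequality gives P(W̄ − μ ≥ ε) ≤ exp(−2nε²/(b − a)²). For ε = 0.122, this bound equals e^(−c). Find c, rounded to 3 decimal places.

c = 2nε²/(b − a)² = 2·706·0.122² / 1² = 21.0162.

21.016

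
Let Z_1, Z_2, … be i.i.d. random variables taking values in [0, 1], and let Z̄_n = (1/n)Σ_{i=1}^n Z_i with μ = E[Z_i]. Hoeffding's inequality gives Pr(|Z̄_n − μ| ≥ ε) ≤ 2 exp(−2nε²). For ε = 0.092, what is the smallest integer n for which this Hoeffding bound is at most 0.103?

176

Require 2·exp(−2nε²) ≤ 0.103, i.e. 2nε² ≥ ln(2/0.103) = 2.966173.
So n ≥ 2.966173 / (2·0.092²) = 175.223.
The smallest integer n is 176.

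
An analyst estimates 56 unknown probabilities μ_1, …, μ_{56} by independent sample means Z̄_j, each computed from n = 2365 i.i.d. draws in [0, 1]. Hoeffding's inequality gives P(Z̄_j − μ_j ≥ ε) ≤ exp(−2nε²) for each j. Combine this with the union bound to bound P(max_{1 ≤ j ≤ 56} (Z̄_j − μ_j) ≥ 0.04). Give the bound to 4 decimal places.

0.0289

Per-experiment Hoeffding bound: exp(−2·2365·0.04²) = exp(−7.56800) = 0.00051672.
Union bound over 56 events: 56·0.00051672 = 0.02894.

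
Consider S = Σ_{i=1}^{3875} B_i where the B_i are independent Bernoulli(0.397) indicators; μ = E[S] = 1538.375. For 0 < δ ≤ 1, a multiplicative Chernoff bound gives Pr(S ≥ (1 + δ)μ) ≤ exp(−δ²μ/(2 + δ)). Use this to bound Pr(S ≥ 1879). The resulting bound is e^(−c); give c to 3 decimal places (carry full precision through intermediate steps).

Write 1879 = (1 + δ)μ, so δ = 1879/1538.375 − 1 = 0.2214187…
Then the exponent is δ²μ/(2 + δ) = (1879 − μ)² / (μ·(2 + δ)) = 33.951612.

33.952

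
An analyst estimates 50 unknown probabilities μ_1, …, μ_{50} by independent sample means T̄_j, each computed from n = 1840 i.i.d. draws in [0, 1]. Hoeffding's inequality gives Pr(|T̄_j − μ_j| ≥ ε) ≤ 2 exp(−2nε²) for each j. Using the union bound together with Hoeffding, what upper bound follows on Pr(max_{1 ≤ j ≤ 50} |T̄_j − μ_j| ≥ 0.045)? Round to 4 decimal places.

0.0580

Per-experiment Hoeffding bound: 2·exp(−2·1840·0.045²) = 2·exp(−7.45200) = 0.0011606.
Union bound over 50 events: 50·0.0011606 = 0.05803.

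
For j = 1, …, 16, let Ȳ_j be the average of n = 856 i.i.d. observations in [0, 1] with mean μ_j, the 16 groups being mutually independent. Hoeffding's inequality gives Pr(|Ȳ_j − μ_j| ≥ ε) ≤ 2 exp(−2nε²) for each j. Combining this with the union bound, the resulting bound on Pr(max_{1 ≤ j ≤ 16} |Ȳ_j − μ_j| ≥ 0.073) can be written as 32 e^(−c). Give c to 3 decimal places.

9.123

Union bound over the 16 events: Pr(max_{1 ≤ j ≤ 16} |Ȳ_j − μ_j| ≥ 0.073) ≤ 16·2·exp(−2nε²) = 32 exp(−2·856·0.073²).
So c = 2·856·0.073² = 9.1232.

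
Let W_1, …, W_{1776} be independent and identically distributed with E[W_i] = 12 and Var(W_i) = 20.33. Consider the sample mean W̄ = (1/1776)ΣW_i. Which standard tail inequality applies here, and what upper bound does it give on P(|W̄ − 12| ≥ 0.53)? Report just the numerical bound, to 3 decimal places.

0.041

With mean and variance of each term known, Chebyshev's inequality bounds the deviation of the sum (or sample mean).
Var(W̄) = Var(W_i)/n = 20.33/1776 = 0.011447.
Chebyshev: P(|W̄ − 12| ≥ 0.53) ≤ Var(W̄)/(0.53)² = 20.33/(1776·0.53²) = 0.0408.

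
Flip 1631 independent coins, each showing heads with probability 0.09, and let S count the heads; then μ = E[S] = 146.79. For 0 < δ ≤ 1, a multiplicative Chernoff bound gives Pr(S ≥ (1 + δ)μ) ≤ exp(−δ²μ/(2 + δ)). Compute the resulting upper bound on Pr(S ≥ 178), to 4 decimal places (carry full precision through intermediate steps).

0.0498

Write 178 = (1 + δ)μ, so δ = 178/146.79 − 1 = 0.2126167…
Then the exponent is δ²μ/(2 + δ) = (178 − μ)² / (μ·(2 + δ)) = 2.999058.
Bound = exp(−2.999058) = 0.04983.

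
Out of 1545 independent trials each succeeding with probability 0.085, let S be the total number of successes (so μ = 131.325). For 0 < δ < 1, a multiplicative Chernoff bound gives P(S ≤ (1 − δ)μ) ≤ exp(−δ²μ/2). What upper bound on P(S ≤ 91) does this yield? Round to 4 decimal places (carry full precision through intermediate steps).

Write 91 = (1 − δ)μ, so δ = 1 − 91/131.325 = 0.3070626…
Then the exponent is δ²μ/2 = (μ − 91)²/(2μ) = 6.191150.
Bound = exp(−6.191150) = 0.00205.

0.0020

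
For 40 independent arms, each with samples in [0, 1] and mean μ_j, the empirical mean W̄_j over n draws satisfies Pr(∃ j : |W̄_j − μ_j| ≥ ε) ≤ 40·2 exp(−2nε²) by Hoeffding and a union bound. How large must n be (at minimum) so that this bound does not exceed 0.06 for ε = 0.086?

487

Need 2·40·exp(−2nε²) ≤ 0.06, i.e. exp(−2nε²) ≤ 0.06/80.
So 2nε² ≥ ln(80/0.06) = 7.195437.
Hence n ≥ 7.195437/(2·0.086²) = 486.441.
The smallest integer n is 487.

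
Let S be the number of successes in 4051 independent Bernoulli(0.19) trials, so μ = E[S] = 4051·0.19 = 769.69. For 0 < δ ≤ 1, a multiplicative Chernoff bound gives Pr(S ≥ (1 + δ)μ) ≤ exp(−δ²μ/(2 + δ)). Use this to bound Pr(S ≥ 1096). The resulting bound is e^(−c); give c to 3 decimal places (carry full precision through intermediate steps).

Write 1096 = (1 + δ)μ, so δ = 1096/769.69 − 1 = 0.4239499…
Then the exponent is δ²μ/(2 + δ) = (1096 − μ)² / (μ·(2 + δ)) = 57.071762.

57.072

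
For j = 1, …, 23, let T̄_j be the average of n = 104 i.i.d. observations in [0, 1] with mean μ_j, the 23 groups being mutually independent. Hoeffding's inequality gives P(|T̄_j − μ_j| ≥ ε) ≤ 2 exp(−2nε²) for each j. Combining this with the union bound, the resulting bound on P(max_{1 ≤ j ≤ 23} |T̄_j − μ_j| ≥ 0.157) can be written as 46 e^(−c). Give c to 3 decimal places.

Union bound over the 23 events: P(max_{1 ≤ j ≤ 23} |T̄_j − μ_j| ≥ 0.157) ≤ 23·2·exp(−2nε²) = 46 exp(−2·104·0.157²).
So c = 2·104·0.157² = 5.1270.

5.127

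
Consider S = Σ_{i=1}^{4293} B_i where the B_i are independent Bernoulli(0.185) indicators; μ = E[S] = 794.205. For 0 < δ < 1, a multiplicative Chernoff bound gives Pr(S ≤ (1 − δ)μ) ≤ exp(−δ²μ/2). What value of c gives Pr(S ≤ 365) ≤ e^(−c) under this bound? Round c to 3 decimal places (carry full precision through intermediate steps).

115.976

Write 365 = (1 − δ)μ, so δ = 1 − 365/794.205 = 0.5404209…
Then the exponent is δ²μ/2 = (μ − 365)²/(2μ) = 115.975681.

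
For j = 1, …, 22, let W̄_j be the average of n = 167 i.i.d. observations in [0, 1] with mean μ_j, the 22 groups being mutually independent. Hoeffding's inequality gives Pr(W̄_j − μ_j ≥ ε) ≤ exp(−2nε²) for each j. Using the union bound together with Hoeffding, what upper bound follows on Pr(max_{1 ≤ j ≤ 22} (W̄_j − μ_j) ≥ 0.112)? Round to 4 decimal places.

0.3333

Per-experiment Hoeffding bound: exp(−2·167·0.112²) = exp(−4.18970) = 0.015151.
Union bound over 22 events: 22·0.015151 = 0.33332.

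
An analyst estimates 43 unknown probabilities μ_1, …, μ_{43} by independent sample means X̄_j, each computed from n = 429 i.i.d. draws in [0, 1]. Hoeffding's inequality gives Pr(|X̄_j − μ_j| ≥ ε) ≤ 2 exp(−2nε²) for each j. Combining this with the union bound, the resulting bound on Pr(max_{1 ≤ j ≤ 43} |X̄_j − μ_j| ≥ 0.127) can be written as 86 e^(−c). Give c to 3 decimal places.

13.839

Union bound over the 43 events: Pr(max_{1 ≤ j ≤ 43} |X̄_j − μ_j| ≥ 0.127) ≤ 43·2·exp(−2nε²) = 86 exp(−2·429·0.127²).
So c = 2·429·0.127² = 13.8387.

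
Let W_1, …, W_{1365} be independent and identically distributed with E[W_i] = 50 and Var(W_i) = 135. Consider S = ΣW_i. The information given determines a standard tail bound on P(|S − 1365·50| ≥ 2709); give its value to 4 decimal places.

0.0251

With mean and variance of each term known, Chebyshev's inequality bounds the deviation of the sum (or sample mean).
Var(S) = n·Var(W_i) = 1365·135 = 184275.
Chebyshev: P(|S − 1365·50| ≥ 2709) ≤ Var(S)/2709² = 184275/7338681 = 0.0251.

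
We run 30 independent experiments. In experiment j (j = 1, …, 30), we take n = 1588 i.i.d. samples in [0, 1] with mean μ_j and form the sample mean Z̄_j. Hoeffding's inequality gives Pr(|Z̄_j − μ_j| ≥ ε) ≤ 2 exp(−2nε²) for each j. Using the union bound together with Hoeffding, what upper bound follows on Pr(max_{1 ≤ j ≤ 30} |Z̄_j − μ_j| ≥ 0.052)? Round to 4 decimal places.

0.0112

Per-experiment Hoeffding bound: 2·exp(−2·1588·0.052²) = 2·exp(−8.58790) = 0.00037269.
Union bound over 30 events: 30·0.00037269 = 0.01118.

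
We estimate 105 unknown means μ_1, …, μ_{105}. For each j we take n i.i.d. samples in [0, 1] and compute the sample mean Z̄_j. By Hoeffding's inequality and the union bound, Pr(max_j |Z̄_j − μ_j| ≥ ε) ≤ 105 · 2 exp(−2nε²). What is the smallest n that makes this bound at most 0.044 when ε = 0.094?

Need 2·105·exp(−2nε²) ≤ 0.044, i.e. exp(−2nε²) ≤ 0.044/210.
So 2nε² ≥ ln(210/0.044) = 8.470673.
Hence n ≥ 8.470673/(2·0.094²) = 479.327.
The smallest integer n is 480.

480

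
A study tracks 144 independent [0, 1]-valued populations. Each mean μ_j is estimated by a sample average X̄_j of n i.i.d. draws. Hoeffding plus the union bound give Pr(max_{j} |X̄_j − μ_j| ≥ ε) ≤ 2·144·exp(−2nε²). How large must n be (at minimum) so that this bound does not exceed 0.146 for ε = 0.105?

Need 2·144·exp(−2nε²) ≤ 0.146, i.e. exp(−2nε²) ≤ 0.146/288.
So 2nε² ≥ ln(288/0.146) = 7.587109.
Hence n ≥ 7.587109/(2·0.105²) = 344.087.
The smallest integer n is 345.

345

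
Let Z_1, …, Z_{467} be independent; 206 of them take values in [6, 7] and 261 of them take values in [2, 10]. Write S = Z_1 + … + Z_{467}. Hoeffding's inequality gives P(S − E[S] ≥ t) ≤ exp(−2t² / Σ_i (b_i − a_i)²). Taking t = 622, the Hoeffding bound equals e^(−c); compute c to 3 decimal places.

45.758

Σ(b_i − a_i)² = 206·1² + 261·8² = 16910.
c = 2t² / 16910 = 2·622² / 16910 = 45.7580.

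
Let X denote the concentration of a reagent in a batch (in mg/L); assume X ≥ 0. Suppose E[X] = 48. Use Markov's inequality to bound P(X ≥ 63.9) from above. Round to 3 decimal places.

0.751

Markov's inequality: for a non-negative random variable, P(X ≥ a) ≤ E[X]/a.
Here E[X] = 48 and a = 63.9, so the bound is 48/63.9 = 0.7512.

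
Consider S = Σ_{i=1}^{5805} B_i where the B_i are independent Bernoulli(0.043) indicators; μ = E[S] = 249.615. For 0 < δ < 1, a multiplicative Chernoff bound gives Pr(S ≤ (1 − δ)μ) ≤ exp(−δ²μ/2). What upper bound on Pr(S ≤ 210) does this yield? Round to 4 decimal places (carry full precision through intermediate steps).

0.0431

Write 210 = (1 − δ)μ, so δ = 1 − 210/249.615 = 0.1587044…
Then the exponent is δ²μ/2 = (μ − 210)²/(2μ) = 3.143537.
Bound = exp(−3.143537) = 0.04313.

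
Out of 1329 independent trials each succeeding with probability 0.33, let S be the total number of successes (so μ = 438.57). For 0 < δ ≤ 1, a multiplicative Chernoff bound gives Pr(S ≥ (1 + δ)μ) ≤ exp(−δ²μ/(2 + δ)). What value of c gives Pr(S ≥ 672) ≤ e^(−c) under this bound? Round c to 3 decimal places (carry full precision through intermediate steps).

49.065

Write 672 = (1 + δ)μ, so δ = 672/438.57 − 1 = 0.5322525…
Then the exponent is δ²μ/(2 + δ) = (672 − μ)² / (μ·(2 + δ)) = 49.064503.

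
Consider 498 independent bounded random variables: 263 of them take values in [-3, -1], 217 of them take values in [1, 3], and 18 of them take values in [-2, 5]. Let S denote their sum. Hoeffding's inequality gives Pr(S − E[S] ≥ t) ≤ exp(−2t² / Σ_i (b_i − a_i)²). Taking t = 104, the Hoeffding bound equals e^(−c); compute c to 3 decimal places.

Σ(b_i − a_i)² = 263·2² + 217·2² + 18·7² = 2802.
c = 2t² / 2802 = 2·104² / 2802 = 7.7202.

7.720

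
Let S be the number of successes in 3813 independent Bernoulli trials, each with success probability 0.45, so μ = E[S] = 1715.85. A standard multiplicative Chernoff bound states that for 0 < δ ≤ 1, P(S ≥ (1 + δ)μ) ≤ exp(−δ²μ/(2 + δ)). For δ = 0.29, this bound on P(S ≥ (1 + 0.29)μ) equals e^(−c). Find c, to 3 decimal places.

63.014

c = δ²μ/(2 + δ) = 0.29²·1715.85/(2 + 0.29) = 63.0144.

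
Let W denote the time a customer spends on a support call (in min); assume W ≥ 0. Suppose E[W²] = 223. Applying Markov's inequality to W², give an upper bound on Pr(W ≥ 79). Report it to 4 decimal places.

0.0357

Since W ≥ 0, the event {W ≥ 79} is the same as {W² ≥ 6241}.
Markov's inequality applied to W² gives Pr(W² ≥ 6241) ≤ E[W²]/6241 = 223/6241 = 0.0357.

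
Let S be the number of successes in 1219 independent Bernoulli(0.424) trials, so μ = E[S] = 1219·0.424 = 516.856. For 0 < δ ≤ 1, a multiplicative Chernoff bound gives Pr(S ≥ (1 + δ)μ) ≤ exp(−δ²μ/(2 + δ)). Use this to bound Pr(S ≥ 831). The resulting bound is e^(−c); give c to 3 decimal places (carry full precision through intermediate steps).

73.217

Write 831 = (1 + δ)μ, so δ = 831/516.856 − 1 = 0.6077979…
Then the exponent is δ²μ/(2 + δ) = (831 − μ)² / (μ·(2 + δ)) = 73.217356.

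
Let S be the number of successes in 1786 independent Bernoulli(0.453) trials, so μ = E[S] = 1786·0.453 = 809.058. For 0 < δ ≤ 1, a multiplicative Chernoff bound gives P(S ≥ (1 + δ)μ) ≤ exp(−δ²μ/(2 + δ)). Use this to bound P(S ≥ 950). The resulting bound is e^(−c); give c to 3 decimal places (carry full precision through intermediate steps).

Write 950 = (1 + δ)μ, so δ = 950/809.058 − 1 = 0.1742051…
Then the exponent is δ²μ/(2 + δ) = (950 − μ)² / (μ·(2 + δ)) = 11.292776.

11.293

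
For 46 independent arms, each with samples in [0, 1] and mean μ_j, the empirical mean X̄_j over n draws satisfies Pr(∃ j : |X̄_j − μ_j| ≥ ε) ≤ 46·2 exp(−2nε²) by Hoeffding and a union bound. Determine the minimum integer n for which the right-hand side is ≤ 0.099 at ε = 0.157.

Need 2·46·exp(−2nε²) ≤ 0.099, i.e. exp(−2nε²) ≤ 0.099/92.
So 2nε² ≥ ln(92/0.099) = 6.834424.
Hence n ≥ 6.834424/(2·0.157²) = 138.635.
The smallest integer n is 139.

139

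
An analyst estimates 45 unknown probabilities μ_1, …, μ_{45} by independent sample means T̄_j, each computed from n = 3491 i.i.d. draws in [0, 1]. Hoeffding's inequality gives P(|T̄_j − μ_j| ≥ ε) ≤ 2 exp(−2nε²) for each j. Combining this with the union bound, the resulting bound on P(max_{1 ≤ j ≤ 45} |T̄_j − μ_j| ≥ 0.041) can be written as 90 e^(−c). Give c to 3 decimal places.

Union bound over the 45 events: P(max_{1 ≤ j ≤ 45} |T̄_j − μ_j| ≥ 0.041) ≤ 45·2·exp(−2nε²) = 90 exp(−2·3491·0.041²).
So c = 2·3491·0.041² = 11.7367.

11.737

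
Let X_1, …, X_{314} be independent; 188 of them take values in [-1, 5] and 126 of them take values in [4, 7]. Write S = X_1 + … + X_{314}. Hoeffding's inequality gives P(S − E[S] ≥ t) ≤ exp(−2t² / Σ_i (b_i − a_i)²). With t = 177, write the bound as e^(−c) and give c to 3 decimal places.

Σ(b_i − a_i)² = 188·6² + 126·3² = 7902.
c = 2t² / 7902 = 2·177² / 7902 = 7.9294.

7.929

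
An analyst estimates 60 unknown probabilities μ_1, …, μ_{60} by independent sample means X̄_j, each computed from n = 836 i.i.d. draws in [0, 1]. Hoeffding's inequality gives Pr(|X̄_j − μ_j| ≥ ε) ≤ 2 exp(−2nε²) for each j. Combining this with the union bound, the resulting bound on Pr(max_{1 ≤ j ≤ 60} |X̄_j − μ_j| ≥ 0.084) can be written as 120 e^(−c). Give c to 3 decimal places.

Union bound over the 60 events: Pr(max_{1 ≤ j ≤ 60} |X̄_j − μ_j| ≥ 0.084) ≤ 60·2·exp(−2nε²) = 120 exp(−2·836·0.084²).
So c = 2·836·0.084² = 11.7976.

11.798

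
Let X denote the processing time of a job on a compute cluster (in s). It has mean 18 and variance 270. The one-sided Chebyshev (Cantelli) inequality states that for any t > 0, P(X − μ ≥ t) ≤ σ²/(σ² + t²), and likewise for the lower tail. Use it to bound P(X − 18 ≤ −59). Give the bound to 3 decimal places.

0.072

Here σ² = 270 and t = 59, so σ² + t² = 3751.
Cantelli's bound: 270/3751 = 0.0720.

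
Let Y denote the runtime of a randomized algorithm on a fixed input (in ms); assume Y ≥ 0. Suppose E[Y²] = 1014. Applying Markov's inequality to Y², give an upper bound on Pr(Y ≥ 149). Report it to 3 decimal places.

Since Y ≥ 0, the event {Y ≥ 149} is the same as {Y² ≥ 22201}.
Markov's inequality applied to Y² gives Pr(Y² ≥ 22201) ≤ E[Y²]/22201 = 1014/22201 = 0.0457.

0.046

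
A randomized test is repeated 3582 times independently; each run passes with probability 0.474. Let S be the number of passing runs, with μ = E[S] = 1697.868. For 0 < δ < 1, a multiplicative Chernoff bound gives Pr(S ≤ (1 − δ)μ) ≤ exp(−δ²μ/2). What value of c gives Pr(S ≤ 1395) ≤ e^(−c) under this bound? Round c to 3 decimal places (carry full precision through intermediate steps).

27.013

Write 1395 = (1 − δ)μ, so δ = 1 − 1395/1697.868 = 0.1783814…
Then the exponent is δ²μ/2 = (μ − 1395)²/(2μ) = 27.013003.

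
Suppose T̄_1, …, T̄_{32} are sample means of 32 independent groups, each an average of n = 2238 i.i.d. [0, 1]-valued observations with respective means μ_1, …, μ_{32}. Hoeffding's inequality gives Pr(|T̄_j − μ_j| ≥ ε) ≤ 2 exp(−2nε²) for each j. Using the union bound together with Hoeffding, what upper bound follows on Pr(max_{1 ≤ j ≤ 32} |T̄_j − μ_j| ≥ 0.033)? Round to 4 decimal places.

0.4890

Per-experiment Hoeffding bound: 2·exp(−2·2238·0.033²) = 2·exp(−4.87436) = 0.01528.
Union bound over 32 events: 32·0.01528 = 0.48896.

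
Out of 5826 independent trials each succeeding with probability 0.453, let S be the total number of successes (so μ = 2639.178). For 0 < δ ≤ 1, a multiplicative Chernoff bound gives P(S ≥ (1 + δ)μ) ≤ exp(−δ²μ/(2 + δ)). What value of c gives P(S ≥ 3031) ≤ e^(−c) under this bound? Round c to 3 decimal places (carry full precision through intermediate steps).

Write 3031 = (1 + δ)μ, so δ = 3031/2639.178 − 1 = 0.1484637…
Then the exponent is δ²μ/(2 + δ) = (3031 − μ)² / (μ·(2 + δ)) = 27.075778.

27.076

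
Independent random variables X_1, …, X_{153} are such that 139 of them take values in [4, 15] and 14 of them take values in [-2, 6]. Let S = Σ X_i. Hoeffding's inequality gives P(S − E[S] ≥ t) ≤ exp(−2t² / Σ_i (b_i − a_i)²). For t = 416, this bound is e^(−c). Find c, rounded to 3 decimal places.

Σ(b_i − a_i)² = 139·11² + 14·8² = 17715.
c = 2t² / 17715 = 2·416² / 17715 = 19.5378.

19.538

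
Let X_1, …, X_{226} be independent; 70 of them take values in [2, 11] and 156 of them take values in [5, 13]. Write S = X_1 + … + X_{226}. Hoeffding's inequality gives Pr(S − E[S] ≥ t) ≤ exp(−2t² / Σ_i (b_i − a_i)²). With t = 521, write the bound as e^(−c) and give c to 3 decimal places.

34.680

Σ(b_i − a_i)² = 70·9² + 156·8² = 15654.
c = 2t² / 15654 = 2·521² / 15654 = 34.6801.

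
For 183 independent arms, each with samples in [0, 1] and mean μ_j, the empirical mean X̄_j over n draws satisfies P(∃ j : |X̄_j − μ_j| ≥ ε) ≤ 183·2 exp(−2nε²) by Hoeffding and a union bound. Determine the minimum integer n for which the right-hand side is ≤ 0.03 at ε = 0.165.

173

Need 2·183·exp(−2nε²) ≤ 0.03, i.e. exp(−2nε²) ≤ 0.03/366.
So 2nε² ≥ ln(366/0.03) = 9.409191.
Hence n ≥ 9.409191/(2·0.165²) = 172.804.
The smallest integer n is 173.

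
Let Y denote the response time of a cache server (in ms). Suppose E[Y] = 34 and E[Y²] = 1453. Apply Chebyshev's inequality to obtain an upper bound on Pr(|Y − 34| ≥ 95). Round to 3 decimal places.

0.033

Var(Y) = E[Y²] − (E[Y])² = 1453 − 1156 = 297.
Chebyshev's inequality: Pr(|Y − μ| ≥ t) ≤ Var(Y)/t² = 297/9025 = 0.0329.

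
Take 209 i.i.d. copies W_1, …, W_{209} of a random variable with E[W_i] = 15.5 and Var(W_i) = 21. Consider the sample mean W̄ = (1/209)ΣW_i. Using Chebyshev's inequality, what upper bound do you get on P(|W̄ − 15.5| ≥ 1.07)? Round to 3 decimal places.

Var(W̄) = Var(W_i)/n = 21/209 = 0.10048.
Chebyshev: P(|W̄ − 15.5| ≥ 1.07) ≤ Var(W̄)/(1.07)² = 21/(209·1.07²) = 0.0878.

0.088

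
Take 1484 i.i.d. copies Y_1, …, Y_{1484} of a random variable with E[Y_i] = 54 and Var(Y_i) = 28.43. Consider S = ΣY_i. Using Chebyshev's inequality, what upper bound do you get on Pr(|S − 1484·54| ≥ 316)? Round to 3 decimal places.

0.423

Var(S) = n·Var(Y_i) = 1484·28.43 = 42190.12.
Chebyshev: Pr(|S − 1484·54| ≥ 316) ≤ Var(S)/316² = 42190.12/99856 = 0.4225.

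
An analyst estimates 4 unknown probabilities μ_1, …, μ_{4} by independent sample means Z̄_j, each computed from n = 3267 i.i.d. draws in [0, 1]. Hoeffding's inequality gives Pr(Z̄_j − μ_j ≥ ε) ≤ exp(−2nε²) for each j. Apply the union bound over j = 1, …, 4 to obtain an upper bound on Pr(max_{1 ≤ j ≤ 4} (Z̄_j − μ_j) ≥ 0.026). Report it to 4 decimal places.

Per-experiment Hoeffding bound: exp(−2·3267·0.026²) = exp(−4.41698) = 0.012071.
Union bound over 4 events: 4·0.012071 = 0.04828.

0.0483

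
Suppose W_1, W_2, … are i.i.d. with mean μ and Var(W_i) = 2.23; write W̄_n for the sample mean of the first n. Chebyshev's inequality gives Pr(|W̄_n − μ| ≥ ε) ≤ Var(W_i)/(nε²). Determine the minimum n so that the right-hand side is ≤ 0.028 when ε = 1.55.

Require 2.23/(n·1.55²) ≤ 0.028, i.e. n ≥ 2.23/(0.028·1.55²) = 33.150.
The smallest integer n is 34.

34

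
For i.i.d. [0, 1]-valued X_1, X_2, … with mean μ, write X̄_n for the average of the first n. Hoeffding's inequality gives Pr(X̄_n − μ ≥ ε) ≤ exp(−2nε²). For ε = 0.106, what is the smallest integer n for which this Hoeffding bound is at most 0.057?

128

Require exp(−2nε²) ≤ 0.057, i.e. 2nε² ≥ ln(1/0.057) = 2.864704.
So n ≥ 2.864704 / (2·0.106²) = 127.479.
The smallest integer n is 128.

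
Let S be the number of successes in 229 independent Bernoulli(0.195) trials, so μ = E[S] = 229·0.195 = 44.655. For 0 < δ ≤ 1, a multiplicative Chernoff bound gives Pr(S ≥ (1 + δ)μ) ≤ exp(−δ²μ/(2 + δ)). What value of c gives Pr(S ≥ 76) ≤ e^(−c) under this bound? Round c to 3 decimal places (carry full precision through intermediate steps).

Write 76 = (1 + δ)μ, so δ = 76/44.655 − 1 = 0.7019371…
Then the exponent is δ²μ/(2 + δ) = (76 − μ)² / (μ·(2 + δ)) = 8.143127.

8.143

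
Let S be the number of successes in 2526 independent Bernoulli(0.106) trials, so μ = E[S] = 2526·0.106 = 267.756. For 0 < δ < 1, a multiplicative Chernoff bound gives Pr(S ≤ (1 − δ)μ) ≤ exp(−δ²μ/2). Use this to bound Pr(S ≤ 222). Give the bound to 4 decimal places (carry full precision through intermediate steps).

0.0200

Write 222 = (1 − δ)μ, so δ = 1 − 222/267.756 = 0.1708869…
Then the exponent is δ²μ/2 = (μ − 222)²/(2μ) = 3.909551.
Bound = exp(−3.909551) = 0.02005.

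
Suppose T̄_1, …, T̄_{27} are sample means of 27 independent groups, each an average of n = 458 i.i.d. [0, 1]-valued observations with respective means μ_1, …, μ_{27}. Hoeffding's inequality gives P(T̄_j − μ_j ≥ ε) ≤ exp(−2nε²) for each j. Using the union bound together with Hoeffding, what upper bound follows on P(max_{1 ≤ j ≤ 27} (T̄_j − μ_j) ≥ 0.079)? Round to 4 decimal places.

Per-experiment Hoeffding bound: exp(−2·458·0.079²) = exp(−5.71676) = 0.0032904.
Union bound over 27 events: 27·0.0032904 = 0.08884.

0.0888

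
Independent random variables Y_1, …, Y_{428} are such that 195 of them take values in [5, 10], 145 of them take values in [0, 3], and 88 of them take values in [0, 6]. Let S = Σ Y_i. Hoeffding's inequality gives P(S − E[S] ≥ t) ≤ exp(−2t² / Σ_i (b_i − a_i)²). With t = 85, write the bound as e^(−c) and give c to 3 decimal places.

Σ(b_i − a_i)² = 195·5² + 145·3² + 88·6² = 9348.
c = 2t² / 9348 = 2·85² / 9348 = 1.5458.

1.546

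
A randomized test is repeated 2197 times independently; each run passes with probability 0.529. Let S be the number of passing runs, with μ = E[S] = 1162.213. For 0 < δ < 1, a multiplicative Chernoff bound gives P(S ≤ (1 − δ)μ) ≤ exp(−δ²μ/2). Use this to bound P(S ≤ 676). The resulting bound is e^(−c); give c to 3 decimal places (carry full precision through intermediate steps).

101.704

Write 676 = (1 − δ)μ, so δ = 1 − 676/1162.213 = 0.418351…
Then the exponent is δ²μ/2 = (μ − 676)²/(2μ) = 101.703853.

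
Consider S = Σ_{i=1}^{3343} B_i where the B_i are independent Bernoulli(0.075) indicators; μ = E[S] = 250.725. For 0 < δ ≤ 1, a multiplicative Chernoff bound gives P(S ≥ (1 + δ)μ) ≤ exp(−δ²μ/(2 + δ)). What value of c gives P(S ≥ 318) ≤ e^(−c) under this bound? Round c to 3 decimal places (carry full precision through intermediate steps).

7.958

Write 318 = (1 + δ)μ, so δ = 318/250.725 − 1 = 0.2683219…
Then the exponent is δ²μ/(2 + δ) = (318 − μ)² / (μ·(2 + δ)) = 7.958021.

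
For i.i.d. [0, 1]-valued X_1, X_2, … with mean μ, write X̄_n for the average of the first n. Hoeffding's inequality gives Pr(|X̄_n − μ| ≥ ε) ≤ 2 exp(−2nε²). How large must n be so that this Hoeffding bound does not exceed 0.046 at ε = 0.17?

66

Require 2·exp(−2nε²) ≤ 0.046, i.e. 2nε² ≥ ln(2/0.046) = 3.772261.
So n ≥ 3.772261 / (2·0.17²) = 65.264.
The smallest integer n is 66.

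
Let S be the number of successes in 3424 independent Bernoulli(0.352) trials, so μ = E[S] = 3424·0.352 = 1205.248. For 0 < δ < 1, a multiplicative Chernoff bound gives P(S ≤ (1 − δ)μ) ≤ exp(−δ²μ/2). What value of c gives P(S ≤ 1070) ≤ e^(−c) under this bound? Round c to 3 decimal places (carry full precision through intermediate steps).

7.588

Write 1070 = (1 − δ)μ, so δ = 1 − 1070/1205.248 = 0.1122159…
Then the exponent is δ²μ/2 = (μ − 1070)²/(2μ) = 7.588489.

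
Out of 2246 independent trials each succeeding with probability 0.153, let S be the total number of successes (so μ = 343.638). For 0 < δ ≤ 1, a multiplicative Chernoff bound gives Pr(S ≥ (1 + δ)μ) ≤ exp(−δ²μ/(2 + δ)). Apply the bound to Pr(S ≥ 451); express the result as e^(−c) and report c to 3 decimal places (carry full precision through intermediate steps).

14.505

Write 451 = (1 + δ)μ, so δ = 451/343.638 − 1 = 0.3124276…
Then the exponent is δ²μ/(2 + δ) = (451 − μ)² / (μ·(2 + δ)) = 14.505472.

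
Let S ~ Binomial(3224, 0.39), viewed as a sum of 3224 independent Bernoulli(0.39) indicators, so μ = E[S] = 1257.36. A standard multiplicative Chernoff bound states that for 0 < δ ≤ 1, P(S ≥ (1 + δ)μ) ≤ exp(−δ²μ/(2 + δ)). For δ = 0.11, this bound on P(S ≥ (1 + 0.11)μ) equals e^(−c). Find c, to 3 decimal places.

c = δ²μ/(2 + δ) = 0.11²·1257.36/(2 + 0.11) = 7.2105.

7.210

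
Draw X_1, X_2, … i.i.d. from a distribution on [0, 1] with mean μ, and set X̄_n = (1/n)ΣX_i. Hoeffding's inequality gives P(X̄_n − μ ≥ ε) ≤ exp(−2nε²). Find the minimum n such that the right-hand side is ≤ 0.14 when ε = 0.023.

1859

Require exp(−2nε²) ≤ 0.14, i.e. 2nε² ≥ ln(1/0.14) = 1.966113.
So n ≥ 1.966113 / (2·0.023²) = 1858.330.
The smallest integer n is 1859.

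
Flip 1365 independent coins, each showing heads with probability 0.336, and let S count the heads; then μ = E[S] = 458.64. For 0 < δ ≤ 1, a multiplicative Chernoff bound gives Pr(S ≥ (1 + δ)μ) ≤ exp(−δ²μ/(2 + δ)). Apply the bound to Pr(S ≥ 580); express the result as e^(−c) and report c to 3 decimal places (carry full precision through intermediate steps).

Write 580 = (1 + δ)μ, so δ = 580/458.64 − 1 = 0.2646084…
Then the exponent is δ²μ/(2 + δ) = (580 − μ)² / (μ·(2 + δ)) = 14.180322.

14.180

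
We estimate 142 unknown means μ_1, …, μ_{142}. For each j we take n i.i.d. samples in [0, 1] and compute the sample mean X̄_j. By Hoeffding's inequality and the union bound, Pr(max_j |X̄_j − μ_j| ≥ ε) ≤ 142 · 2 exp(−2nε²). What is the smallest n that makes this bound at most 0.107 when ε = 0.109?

Need 2·142·exp(−2nε²) ≤ 0.107, i.e. exp(−2nε²) ≤ 0.107/284.
So 2nε² ≥ ln(284/0.107) = 7.883901.
Hence n ≥ 7.883901/(2·0.109²) = 331.786.
The smallest integer n is 332.

332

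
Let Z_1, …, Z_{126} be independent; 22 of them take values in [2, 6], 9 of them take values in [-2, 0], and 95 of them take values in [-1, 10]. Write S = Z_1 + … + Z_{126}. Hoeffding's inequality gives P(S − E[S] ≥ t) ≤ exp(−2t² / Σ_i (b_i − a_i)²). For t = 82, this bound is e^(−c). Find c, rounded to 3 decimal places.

1.132

Σ(b_i − a_i)² = 22·4² + 9·2² + 95·11² = 11883.
c = 2t² / 11883 = 2·82² / 11883 = 1.1317.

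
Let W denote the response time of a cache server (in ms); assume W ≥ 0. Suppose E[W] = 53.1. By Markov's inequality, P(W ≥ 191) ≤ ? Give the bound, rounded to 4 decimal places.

Markov's inequality: for a non-negative random variable, P(W ≥ a) ≤ E[W]/a.
Here E[W] = 53.1 and a = 191, so the bound is 53.1/191 = 0.2780.

0.2780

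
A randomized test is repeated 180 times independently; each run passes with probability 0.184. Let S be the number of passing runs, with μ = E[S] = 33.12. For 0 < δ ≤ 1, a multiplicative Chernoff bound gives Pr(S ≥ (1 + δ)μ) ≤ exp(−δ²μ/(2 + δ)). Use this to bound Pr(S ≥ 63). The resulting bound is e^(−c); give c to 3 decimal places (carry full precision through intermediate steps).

Write 63 = (1 + δ)μ, so δ = 63/33.12 − 1 = 0.9021739…
Then the exponent is δ²μ/(2 + δ) = (63 − μ)² / (μ·(2 + δ)) = 9.288539.

9.289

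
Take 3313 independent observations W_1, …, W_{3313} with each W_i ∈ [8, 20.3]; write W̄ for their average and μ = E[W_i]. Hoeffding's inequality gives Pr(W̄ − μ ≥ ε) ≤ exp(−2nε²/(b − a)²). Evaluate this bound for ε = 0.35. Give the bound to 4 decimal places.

Exponent: 2nε²/(b − a)² = 2·3313·0.35² / 12.3² = 5.36509.
Bound = exp(−5.36509) = 0.00468.

0.0047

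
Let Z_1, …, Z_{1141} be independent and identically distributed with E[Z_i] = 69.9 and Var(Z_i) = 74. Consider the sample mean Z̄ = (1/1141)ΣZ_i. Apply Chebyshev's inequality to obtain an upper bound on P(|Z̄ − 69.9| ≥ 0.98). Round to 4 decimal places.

0.0675

Var(Z̄) = Var(Z_i)/n = 74/1141 = 0.064855.
Chebyshev: P(|Z̄ − 69.9| ≥ 0.98) ≤ Var(Z̄)/(0.98)² = 74/(1141·0.98²) = 0.0675.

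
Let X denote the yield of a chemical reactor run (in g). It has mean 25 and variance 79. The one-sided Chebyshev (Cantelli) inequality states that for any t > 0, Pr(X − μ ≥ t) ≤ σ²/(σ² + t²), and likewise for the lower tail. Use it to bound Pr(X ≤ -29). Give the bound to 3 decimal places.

0.026

Here σ² = 79 and t = 54, so σ² + t² = 2995.
Cantelli's bound: 79/2995 = 0.0264.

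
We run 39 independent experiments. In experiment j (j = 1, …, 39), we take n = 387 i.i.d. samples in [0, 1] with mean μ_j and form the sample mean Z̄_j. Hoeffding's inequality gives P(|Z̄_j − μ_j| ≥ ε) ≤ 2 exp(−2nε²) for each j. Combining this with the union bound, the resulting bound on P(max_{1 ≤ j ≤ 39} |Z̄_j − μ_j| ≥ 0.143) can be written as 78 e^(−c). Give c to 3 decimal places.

Union bound over the 39 events: P(max_{1 ≤ j ≤ 39} |Z̄_j − μ_j| ≥ 0.143) ≤ 39·2·exp(−2nε²) = 78 exp(−2·387·0.143²).
So c = 2·387·0.143² = 15.8275.

15.828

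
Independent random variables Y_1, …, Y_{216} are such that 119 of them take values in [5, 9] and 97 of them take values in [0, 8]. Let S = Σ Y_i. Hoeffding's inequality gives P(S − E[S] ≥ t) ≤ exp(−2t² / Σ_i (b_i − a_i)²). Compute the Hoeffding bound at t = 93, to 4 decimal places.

0.1186

Σ(b_i − a_i)² = 119·4² + 97·8² = 8112.
Exponent = 2·93² / 8112 = 2.13240.
Bound = exp(−2.13240) = 0.11855.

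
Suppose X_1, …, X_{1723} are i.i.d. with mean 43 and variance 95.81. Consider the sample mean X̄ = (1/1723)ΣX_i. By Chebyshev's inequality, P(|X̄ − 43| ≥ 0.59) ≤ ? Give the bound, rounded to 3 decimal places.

Var(X̄) = Var(X_i)/n = 95.81/1723 = 0.055607.
Chebyshev: P(|X̄ − 43| ≥ 0.59) ≤ Var(X̄)/(0.59)² = 95.81/(1723·0.59²) = 0.1597.

0.160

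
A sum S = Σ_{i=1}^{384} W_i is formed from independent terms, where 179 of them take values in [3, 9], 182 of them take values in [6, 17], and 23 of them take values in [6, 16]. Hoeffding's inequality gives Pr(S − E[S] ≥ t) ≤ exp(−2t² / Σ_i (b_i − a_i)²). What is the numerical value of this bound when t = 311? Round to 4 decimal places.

0.0019

Σ(b_i − a_i)² = 179·6² + 182·11² + 23·10² = 30766.
Exponent = 2·311² / 30766 = 6.28753.
Bound = exp(−6.28753) = 0.00186.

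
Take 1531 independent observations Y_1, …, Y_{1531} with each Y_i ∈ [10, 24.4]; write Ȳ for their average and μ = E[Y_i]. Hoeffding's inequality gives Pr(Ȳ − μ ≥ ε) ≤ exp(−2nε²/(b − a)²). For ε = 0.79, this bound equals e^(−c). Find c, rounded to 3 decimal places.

c = 2nε²/(b − a)² = 2·1531·0.79² / 14.4² = 9.2158.

9.216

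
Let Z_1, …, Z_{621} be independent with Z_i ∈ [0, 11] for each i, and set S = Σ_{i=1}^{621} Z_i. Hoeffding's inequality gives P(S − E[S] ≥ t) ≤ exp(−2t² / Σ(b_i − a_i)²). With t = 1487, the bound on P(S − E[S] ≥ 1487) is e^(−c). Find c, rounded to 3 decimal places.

58.854

Σ(b_i − a_i)² = 621·(11)² = 75141.
c = 2t²/75141 = 2·1487²/75141 = 58.8539.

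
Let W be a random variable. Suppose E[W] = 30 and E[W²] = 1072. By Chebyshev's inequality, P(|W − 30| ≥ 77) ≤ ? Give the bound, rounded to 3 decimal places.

0.029

Var(W) = E[W²] − (E[W])² = 1072 − 900 = 172.
Chebyshev's inequality: P(|W − μ| ≥ t) ≤ Var(W)/t² = 172/5929 = 0.0290.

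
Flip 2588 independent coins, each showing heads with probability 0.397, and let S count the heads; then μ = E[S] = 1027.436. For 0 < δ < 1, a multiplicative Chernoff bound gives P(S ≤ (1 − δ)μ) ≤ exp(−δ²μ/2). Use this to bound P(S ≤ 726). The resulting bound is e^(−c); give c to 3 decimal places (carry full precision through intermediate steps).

Write 726 = (1 − δ)μ, so δ = 1 − 726/1027.436 = 0.2933866…
Then the exponent is δ²μ/2 = (μ − 726)²/(2μ) = 44.218648.

44.219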